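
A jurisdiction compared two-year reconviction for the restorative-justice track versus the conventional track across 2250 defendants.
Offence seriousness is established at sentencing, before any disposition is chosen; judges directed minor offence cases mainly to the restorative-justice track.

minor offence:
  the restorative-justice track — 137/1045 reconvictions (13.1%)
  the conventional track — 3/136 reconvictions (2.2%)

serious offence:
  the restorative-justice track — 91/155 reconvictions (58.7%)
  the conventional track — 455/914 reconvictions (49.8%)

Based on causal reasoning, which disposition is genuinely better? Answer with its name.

the conventional track

Offence seriousness differs across dispositions for reasons unrelated to any effect of the disposition itself, and it separately predicts the outcome — a classic confounder. We must compare within offence seriousness levels.
Within each level — minor offence: 13.1% vs 2.2%; serious offence: 58.7% vs 49.8% — the conventional track is lower every time.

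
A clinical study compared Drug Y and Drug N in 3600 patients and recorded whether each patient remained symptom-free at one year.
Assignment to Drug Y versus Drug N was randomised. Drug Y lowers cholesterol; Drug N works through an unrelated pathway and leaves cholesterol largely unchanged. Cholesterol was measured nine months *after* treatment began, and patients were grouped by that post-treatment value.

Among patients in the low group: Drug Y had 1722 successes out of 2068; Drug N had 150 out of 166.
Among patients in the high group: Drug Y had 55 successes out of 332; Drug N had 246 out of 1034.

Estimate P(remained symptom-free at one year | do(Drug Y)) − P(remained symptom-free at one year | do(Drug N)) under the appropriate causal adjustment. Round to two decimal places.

Cholesterol lies on the pathway drug → cholesterol → outcome, so adjusting for it blocks the indirect effect. For the total causal effect of drug, use the unadjusted pooled rates.
The causal difference is the pooled difference: 0.740 − 0.330 = +0.410.

+0.41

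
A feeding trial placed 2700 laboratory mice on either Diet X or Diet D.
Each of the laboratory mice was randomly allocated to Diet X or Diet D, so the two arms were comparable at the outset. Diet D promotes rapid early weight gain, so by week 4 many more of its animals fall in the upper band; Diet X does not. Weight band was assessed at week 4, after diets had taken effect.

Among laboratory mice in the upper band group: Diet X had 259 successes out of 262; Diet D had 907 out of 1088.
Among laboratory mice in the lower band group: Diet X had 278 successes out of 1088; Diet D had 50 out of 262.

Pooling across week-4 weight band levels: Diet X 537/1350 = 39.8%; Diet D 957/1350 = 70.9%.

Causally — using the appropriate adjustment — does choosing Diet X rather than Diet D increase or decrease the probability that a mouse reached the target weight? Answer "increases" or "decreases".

The stratified and pooled comparisons disagree (Diet X wins within each week-4 weight band; Diet D wins overall), so the answer turns on the causal role of week-4 weight band.
Week-4 weight band here is a post-treatment variable shaped by the diet; conditioning on it would introduce bias rather than remove it. The overall comparison is the causal one.
Pooled: Diet X 39.8% vs Diet D 70.9%; Diet D is higher overall.

decreases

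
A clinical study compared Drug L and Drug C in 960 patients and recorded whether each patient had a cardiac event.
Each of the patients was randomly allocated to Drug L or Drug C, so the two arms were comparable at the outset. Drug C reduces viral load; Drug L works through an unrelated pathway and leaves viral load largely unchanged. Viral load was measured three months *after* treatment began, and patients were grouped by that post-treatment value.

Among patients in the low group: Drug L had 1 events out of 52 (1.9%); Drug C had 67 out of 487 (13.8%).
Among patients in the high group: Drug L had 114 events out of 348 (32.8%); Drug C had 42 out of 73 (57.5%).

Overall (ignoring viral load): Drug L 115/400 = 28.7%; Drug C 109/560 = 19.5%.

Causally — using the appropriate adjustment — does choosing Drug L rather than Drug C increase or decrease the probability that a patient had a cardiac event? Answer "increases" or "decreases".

increases

The stratified and pooled comparisons disagree (Drug L wins within each viral load; Drug C wins overall), so the answer turns on the causal role of viral load.
The distribution of viral load is itself part of what the drug does — it is an intermediate outcome. Holding it fixed would remove that part of the effect; the total effect is the pooled difference.
Pooled: Drug L 28.7% vs Drug C 19.5%; Drug C is lower overall.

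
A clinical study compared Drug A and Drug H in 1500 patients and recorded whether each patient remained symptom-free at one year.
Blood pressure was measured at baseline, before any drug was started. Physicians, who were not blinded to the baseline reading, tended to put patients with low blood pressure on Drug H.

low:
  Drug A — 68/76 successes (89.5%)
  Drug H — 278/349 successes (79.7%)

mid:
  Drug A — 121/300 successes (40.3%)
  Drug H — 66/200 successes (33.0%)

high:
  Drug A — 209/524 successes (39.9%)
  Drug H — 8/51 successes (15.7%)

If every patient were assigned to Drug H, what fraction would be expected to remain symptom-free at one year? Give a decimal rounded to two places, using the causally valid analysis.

0.40

Here blood pressure is a common cause — it drives both which drug a case falls under and the outcome. The crude comparison mixes populations; the stratum-specific rates are the causally relevant ones.
Standardising Drug H to the population blood pressure mix: 0.283·278/349 + 0.333·66/200 + 0.383·8/51 = 0.396.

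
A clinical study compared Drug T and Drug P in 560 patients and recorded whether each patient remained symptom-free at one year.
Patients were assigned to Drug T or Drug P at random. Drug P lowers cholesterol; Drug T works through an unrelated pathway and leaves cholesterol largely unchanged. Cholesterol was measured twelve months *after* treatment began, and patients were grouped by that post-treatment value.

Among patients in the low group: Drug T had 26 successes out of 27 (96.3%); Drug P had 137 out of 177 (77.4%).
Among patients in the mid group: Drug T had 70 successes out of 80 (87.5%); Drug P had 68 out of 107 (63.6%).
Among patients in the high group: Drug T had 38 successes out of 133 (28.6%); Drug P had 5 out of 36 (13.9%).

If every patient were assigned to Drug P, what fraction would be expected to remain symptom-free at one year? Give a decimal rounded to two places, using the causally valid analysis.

Drug T is higher inside every cholesterol stratum but Drug P is higher in aggregate. Whether to stratify depends on how cholesterol relates to the drug.
Cholesterol is recorded after the drug and is itself shifted by it — it sits on the causal path from drug to outcome. Conditioning on a mediator would strip out part of the effect we want; the pooled comparison gives the total causal effect.
So P(outcome | do(Drug P)) is just the pooled rate for Drug P: 210/320 = 0.656.

0.66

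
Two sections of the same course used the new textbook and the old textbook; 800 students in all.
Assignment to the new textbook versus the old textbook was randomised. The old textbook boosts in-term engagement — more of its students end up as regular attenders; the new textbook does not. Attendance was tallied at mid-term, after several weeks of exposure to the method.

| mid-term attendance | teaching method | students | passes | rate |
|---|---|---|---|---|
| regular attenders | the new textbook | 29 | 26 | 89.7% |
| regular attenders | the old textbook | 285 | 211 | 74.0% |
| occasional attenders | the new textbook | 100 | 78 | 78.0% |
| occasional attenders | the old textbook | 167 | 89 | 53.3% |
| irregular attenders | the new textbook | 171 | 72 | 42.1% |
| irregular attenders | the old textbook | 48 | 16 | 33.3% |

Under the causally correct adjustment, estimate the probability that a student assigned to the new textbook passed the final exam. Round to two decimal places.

Mid-term attendance is recorded after the teaching method and is itself shifted by it — it sits on the causal path from teaching method to outcome. Conditioning on a mediator would strip out part of the effect we want; the pooled comparison gives the total causal effect.
So P(outcome | do(the new textbook)) is just the pooled rate for the new textbook: 176/300 = 0.587.

0.59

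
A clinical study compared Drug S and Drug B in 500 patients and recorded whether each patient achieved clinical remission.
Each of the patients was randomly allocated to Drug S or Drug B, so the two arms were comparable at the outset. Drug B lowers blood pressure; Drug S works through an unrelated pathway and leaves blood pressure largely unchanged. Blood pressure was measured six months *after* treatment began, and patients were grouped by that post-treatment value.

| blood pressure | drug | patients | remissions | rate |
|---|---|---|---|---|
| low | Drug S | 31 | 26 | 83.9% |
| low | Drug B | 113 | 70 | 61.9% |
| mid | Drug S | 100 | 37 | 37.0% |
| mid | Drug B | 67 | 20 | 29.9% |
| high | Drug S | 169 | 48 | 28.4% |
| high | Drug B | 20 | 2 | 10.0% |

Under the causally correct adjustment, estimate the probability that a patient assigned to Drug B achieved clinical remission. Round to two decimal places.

Blood pressure lies on the pathway drug → blood pressure → outcome, so adjusting for it blocks the indirect effect. For the total causal effect of drug, use the unadjusted pooled rates.
So P(outcome | do(Drug B)) is just the pooled rate for Drug B: 92/200 = 0.460.

0.46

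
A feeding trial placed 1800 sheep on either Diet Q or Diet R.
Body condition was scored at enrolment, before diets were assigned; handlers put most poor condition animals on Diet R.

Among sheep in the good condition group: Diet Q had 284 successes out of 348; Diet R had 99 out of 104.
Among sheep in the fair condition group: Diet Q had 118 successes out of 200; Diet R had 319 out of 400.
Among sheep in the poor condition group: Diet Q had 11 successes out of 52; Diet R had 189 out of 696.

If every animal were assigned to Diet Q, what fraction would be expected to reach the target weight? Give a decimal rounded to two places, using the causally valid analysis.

The starting body condition-specific comparison favours Diet R throughout, but the pooled figures favour Diet Q. The question is whether to condition on starting body condition.
Starting body condition differs across diets for reasons unrelated to any effect of the diet itself, and it separately predicts the outcome — a classic confounder. We must compare within starting body condition levels.
Standardising Diet Q to the population starting body condition mix: 0.251·284/348 + 0.333·118/200 + 0.416·11/52 = 0.490.

0.49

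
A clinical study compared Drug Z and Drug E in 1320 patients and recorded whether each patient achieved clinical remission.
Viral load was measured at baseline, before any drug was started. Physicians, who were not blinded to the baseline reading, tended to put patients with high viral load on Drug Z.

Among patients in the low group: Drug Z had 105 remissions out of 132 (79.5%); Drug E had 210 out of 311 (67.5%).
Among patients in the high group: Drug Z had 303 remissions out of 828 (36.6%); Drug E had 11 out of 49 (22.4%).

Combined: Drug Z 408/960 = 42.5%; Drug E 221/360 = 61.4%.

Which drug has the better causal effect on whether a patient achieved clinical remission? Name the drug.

Drug Z

The viral load-specific comparison favours Drug Z throughout, but the pooled figures favour Drug E. The question is whether to condition on viral load.
Nothing the drug does changes viral load; the imbalance is an allocation artefact. With viral load also predicting the outcome, the pooled figure is confounded, and the within-stratum comparison is the causal one.
Within each level — low: 79.5% vs 67.5%; high: 36.6% vs 22.4% — Drug Z is higher every time.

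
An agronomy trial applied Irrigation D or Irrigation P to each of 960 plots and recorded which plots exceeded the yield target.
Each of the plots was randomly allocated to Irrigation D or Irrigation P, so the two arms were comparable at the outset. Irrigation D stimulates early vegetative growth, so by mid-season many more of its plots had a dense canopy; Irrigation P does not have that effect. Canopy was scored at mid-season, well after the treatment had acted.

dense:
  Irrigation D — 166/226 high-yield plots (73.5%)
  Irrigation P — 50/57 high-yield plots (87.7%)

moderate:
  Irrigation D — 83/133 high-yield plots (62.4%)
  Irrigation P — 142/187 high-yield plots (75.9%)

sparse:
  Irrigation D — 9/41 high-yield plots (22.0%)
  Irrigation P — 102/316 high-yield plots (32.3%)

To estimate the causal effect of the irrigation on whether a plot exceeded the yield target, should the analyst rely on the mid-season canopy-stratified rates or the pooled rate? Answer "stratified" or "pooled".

Irrigation P is higher inside every mid-season canopy stratum but Irrigation D is higher in aggregate. Whether to stratify depends on how mid-season canopy relates to the irrigation.
Mid-season canopy lies on the pathway irrigation → mid-season canopy → outcome, so adjusting for it blocks the indirect effect. For the total causal effect of irrigation, use the unadjusted pooled rates.
Pooled: Irrigation D 64.5% vs Irrigation P 52.5%; Irrigation D is higher overall.

pooled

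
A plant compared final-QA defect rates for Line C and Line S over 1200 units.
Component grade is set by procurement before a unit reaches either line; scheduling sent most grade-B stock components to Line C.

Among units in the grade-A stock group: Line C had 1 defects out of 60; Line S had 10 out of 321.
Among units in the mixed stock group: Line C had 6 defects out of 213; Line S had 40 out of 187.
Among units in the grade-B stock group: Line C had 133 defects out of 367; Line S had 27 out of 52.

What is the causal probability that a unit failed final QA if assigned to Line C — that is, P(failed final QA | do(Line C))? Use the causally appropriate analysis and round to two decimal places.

0.14

The component grade-specific comparison favours Line C throughout, but the pooled figures favour Line S. The question is whether to condition on component grade.
Component grade differs across lines for reasons unrelated to any effect of the line itself, and it separately predicts the outcome — a classic confounder. We must compare within component grade levels.
Standardising Line C to the population component grade mix: 0.318·1/60 + 0.333·6/213 + 0.349·133/367 = 0.141.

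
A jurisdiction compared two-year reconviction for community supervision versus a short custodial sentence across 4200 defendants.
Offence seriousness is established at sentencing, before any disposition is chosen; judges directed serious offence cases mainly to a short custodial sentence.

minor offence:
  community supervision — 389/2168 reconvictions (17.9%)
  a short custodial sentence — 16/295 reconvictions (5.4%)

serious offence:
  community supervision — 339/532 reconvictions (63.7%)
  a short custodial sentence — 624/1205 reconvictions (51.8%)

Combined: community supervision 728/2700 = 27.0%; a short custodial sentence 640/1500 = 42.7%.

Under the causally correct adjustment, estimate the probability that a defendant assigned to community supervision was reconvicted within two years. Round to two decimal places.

0.37

Nothing the disposition does changes offence seriousness; the imbalance is an allocation artefact. With offence seriousness also predicting the outcome, the pooled figure is confounded, and the within-stratum comparison is the causal one.
Standardising community supervision to the population offence seriousness mix: 0.586·389/2168 + 0.414·339/532 = 0.369.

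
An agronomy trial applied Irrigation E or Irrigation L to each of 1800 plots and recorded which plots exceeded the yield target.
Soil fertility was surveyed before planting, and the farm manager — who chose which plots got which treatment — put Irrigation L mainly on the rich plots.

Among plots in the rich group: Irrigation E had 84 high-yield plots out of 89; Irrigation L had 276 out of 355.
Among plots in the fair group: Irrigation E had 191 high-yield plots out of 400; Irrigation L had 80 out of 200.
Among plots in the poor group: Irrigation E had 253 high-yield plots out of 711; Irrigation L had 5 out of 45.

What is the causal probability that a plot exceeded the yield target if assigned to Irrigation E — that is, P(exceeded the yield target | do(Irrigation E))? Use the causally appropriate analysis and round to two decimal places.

0.54

Irrigation E is higher inside every soil fertility stratum but Irrigation L is higher in aggregate. Whether to stratify depends on how soil fertility relates to the irrigation.
Soil fertility satisfies the back-door criterion: it is not a descendant of the irrigation, and it blocks the spurious path from irrigation to outcome. Adjusting for it (i.e., using the within-soil fertility rates) gives the causal effect.
Standardising Irrigation E to the population soil fertility mix: 0.247·84/89 + 0.333·191/400 + 0.420·253/711 = 0.541.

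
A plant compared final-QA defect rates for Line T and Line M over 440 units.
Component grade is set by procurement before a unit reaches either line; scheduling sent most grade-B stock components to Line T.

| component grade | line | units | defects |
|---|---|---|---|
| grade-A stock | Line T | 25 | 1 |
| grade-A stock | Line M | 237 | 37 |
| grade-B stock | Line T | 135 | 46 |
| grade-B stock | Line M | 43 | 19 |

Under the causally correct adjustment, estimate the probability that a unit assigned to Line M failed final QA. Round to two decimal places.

Component grade differs across lines for reasons unrelated to any effect of the line itself, and it separately predicts the outcome — a classic confounder. We must compare within component grade levels.
Standardising Line M to the population component grade mix: 0.595·37/237 + 0.405·19/43 = 0.272.

0.27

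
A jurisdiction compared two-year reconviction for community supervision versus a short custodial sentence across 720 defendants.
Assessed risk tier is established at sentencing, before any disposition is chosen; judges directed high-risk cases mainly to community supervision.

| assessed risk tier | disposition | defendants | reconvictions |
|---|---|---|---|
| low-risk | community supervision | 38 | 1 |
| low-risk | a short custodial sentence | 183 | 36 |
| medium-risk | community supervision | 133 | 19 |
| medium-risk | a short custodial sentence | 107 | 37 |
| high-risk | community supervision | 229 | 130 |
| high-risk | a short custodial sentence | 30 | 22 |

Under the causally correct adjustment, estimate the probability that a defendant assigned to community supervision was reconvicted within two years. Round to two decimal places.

Since assessed risk tier is a pre-existing factor (not a product of the disposition) and it affects the outcome on its own, it is a confounder. The stratified rates, not the pooled rate, identify the causal effect.
Standardising community supervision to the population assessed risk tier mix: 0.307·1/38 + 0.333·19/133 + 0.360·130/229 = 0.260.

0.26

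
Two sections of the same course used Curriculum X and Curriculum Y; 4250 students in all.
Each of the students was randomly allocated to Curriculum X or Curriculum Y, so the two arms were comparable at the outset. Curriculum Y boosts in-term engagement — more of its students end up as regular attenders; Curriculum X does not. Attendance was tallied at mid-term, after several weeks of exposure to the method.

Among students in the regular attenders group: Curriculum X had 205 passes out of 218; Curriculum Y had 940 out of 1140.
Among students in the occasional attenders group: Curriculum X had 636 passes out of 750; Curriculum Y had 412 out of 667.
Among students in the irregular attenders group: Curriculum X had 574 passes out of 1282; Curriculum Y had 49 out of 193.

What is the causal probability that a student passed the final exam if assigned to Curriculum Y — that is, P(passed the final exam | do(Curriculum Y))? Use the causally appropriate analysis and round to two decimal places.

0.70

The stratified and pooled comparisons disagree (Curriculum X wins within each mid-term attendance; Curriculum Y wins overall), so the answer turns on the causal role of mid-term attendance.
Mid-term attendance is recorded after the teaching method and is itself shifted by it — it sits on the causal path from teaching method to outcome. Conditioning on a mediator would strip out part of the effect we want; the pooled comparison gives the total causal effect.
So P(outcome | do(Curriculum Y)) is just the pooled rate for Curriculum Y: 1401/2000 = 0.701.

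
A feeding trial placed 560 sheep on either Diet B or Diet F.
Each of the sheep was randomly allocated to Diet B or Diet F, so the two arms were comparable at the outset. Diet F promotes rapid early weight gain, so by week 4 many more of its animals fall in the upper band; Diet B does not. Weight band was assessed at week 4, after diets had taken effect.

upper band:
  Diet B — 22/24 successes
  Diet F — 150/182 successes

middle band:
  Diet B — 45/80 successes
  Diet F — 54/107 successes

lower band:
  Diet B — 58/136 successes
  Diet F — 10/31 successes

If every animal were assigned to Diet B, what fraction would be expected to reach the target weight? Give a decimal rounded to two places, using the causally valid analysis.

Week-4 weight band here is a post-treatment variable shaped by the diet; conditioning on it would introduce bias rather than remove it. The overall comparison is the causal one.
So P(outcome | do(Diet B)) is just the pooled rate for Diet B: 125/240 = 0.521.

0.52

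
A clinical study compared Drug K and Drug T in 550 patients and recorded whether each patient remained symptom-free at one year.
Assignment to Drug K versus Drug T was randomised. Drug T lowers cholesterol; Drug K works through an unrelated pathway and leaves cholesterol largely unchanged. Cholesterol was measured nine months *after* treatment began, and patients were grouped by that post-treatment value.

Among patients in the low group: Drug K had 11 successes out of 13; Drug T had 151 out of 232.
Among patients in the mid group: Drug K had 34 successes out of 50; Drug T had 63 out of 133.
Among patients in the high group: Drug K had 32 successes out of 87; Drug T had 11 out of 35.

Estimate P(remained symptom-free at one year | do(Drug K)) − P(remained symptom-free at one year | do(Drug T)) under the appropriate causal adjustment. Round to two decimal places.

-0.05

Cholesterol is recorded after the drug and is itself shifted by it — it sits on the causal path from drug to outcome. Conditioning on a mediator would strip out part of the effect we want; the pooled comparison gives the total causal effect.
The causal difference is the pooled difference: 0.513 − 0.562 = -0.049.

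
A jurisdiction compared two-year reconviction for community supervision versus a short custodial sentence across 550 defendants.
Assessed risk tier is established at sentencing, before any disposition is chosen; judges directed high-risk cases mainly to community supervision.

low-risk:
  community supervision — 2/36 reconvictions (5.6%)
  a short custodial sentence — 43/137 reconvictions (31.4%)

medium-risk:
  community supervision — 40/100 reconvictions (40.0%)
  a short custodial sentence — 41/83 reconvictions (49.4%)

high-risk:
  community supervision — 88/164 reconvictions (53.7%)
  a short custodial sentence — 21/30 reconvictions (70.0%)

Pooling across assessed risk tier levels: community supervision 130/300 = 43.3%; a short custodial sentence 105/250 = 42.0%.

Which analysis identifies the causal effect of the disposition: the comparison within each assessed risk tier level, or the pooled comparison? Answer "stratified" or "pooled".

The assessed risk tier-specific comparison favours community supervision throughout, but the pooled figures favour a short custodial sentence. The question is whether to condition on assessed risk tier.
Here assessed risk tier is a common cause — it drives both which disposition a case falls under and the outcome. The crude comparison mixes populations; the stratum-specific rates are the causally relevant ones.
Within each level — low-risk: 5.6% vs 31.4%; medium-risk: 40.0% vs 49.4%; high-risk: 53.7% vs 70.0% — community supervision is lower every time.

stratified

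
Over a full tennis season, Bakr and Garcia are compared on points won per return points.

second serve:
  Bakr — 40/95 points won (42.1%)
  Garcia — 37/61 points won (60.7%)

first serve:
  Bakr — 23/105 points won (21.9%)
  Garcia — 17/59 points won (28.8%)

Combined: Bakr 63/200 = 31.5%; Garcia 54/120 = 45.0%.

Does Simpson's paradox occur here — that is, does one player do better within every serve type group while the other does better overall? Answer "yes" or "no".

Within each serve type level (second serve 42.1% vs 60.7%; first serve 21.9% vs 28.8%), Garcia has the higher rate every time. Pooled: 31.5% vs 45.0% — Garcia has the higher rate overall. They agree.

no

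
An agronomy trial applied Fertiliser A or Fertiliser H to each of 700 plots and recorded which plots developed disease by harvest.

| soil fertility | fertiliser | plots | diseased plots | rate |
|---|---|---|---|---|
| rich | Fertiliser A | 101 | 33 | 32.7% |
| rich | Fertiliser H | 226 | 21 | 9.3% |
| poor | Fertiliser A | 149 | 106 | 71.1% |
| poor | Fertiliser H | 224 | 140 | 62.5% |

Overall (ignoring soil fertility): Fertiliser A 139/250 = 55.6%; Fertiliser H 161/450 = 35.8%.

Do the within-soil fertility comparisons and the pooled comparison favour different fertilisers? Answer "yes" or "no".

no

Within each soil fertility level (rich 32.7% vs 9.3%; poor 71.1% vs 62.5%), Fertiliser H has the lower rate every time. Pooled: 55.6% vs 35.8% — Fertiliser H has the lower rate overall. They agree.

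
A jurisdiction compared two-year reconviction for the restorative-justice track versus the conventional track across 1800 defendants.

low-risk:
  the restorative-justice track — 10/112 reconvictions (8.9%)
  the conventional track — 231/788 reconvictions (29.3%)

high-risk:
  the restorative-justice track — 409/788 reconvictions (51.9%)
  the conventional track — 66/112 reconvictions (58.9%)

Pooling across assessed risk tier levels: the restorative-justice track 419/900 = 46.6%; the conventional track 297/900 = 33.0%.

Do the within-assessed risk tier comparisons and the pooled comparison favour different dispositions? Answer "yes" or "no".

Within each assessed risk tier level (low-risk 8.9% vs 29.3%; high-risk 51.9% vs 58.9%), the restorative-justice track has the lower rate every time. Pooled: 46.6% vs 33.0% — the conventional track has the lower rate overall. The two comparisons disagree.

yes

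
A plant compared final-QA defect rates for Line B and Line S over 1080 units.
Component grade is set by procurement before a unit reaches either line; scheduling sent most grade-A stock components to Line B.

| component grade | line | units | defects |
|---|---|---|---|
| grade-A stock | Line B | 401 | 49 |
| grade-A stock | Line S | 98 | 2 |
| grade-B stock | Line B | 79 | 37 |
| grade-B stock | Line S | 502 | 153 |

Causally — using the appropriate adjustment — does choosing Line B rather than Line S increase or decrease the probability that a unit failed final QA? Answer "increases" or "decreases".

increases

Component grade satisfies the back-door criterion: it is not a descendant of the line, and it blocks the spurious path from line to outcome. Adjusting for it (i.e., using the within-component grade rates) gives the causal effect.
Within each level — grade-A stock: 12.2% vs 2.0%; grade-B stock: 46.8% vs 30.5% — Line S is lower every time.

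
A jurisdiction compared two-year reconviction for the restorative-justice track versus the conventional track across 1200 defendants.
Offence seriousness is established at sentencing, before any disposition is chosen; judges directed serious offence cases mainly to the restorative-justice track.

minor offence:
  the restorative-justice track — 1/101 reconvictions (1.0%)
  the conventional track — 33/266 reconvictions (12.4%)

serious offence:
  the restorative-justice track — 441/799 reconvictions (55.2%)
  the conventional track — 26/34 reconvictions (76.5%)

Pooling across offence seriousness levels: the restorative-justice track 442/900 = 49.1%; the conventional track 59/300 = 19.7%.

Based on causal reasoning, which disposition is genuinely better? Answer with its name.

Offence seriousness differs across dispositions for reasons unrelated to any effect of the disposition itself, and it separately predicts the outcome — a classic confounder. We must compare within offence seriousness levels.
Within each level — minor offence: 1.0% vs 12.4%; serious offence: 55.2% vs 76.5% — the restorative-justice track is lower every time.

the restorative-justice track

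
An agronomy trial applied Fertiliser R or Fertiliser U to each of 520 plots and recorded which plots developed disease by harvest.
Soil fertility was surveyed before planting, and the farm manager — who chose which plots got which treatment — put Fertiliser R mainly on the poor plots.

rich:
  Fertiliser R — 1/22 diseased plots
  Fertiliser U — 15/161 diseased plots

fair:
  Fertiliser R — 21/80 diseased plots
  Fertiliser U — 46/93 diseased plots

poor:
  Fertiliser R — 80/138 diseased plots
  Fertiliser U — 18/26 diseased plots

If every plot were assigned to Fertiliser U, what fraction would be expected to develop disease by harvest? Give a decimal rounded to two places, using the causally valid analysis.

0.42

Fertiliser R is lower inside every soil fertility stratum but Fertiliser U is lower in aggregate. Whether to stratify depends on how soil fertility relates to the fertiliser.
Here soil fertility is a common cause — it drives both which fertiliser a case falls under and the outcome. The crude comparison mixes populations; the stratum-specific rates are the causally relevant ones.
Standardising Fertiliser U to the population soil fertility mix: 0.352·15/161 + 0.333·46/93 + 0.315·18/26 = 0.416.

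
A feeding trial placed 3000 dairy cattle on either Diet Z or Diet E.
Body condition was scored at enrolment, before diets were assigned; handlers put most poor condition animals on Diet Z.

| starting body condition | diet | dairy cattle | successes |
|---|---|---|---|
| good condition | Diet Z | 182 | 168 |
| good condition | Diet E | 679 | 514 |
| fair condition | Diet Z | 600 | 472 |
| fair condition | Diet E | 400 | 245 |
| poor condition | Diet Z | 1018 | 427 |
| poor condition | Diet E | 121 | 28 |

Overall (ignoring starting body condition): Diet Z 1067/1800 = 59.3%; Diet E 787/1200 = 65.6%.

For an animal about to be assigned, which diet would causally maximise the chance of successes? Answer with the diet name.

Within every starting body condition level Diet Z has the higher rate, yet pooled Diet E does — Simpson's reversal.
The imbalance in starting body condition arose from how dairy cattle were allocated, not from anything the diet did; and starting body condition independently affects the outcome. The pooled gap is confounded — condition on starting body condition.
Within each level — good condition: 92.3% vs 75.7%; fair condition: 78.7% vs 61.3%; poor condition: 41.9% vs 23.1% — Diet Z is higher every time.

Diet Z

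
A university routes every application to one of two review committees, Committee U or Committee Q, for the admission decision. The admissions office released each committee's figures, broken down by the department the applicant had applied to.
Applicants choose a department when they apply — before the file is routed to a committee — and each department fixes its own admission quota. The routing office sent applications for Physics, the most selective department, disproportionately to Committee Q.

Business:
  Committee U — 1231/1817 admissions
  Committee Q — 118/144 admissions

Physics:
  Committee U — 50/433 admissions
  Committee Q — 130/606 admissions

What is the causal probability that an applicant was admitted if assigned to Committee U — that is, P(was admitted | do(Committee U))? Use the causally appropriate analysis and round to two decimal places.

The department-specific comparison favours Committee Q throughout, but the pooled figures favour Committee U. The question is whether to condition on department.
Since department is a pre-existing factor (not a product of the review committee) and it affects the outcome on its own, it is a confounder. The stratified rates, not the pooled rate, identify the causal effect.
Standardising Committee U to the population department mix: 0.654·1231/1817 + 0.346·50/433 = 0.483.

0.48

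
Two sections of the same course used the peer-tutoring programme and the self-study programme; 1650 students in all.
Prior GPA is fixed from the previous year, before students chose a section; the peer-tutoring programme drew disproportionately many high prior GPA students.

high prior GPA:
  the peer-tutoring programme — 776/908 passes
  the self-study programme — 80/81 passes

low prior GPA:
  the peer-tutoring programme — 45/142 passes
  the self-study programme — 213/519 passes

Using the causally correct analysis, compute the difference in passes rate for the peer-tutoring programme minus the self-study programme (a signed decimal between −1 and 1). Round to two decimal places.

-0.12

Prior GPA band differs across teaching methods for reasons unrelated to any effect of the teaching method itself, and it separately predicts the outcome — a classic confounder. We must compare within prior GPA band levels.
Adjusting over the population distribution of prior GPA band: 0.599·(0.855−0.988) + 0.401·(0.317−0.410) = -0.117.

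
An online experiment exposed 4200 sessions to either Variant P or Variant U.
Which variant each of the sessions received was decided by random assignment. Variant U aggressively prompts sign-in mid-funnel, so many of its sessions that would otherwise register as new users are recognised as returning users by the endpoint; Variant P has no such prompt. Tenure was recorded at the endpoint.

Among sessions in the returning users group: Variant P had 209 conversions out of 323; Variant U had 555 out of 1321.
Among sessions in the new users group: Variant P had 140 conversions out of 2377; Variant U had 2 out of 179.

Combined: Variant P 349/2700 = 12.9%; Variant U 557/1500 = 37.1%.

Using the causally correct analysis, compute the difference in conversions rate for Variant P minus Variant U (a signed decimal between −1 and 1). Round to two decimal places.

The distribution of user tenure is itself part of what the variant does — it is an intermediate outcome. Holding it fixed would remove that part of the effect; the total effect is the pooled difference.
The causal difference is the pooled difference: 0.129 − 0.371 = -0.242.

-0.24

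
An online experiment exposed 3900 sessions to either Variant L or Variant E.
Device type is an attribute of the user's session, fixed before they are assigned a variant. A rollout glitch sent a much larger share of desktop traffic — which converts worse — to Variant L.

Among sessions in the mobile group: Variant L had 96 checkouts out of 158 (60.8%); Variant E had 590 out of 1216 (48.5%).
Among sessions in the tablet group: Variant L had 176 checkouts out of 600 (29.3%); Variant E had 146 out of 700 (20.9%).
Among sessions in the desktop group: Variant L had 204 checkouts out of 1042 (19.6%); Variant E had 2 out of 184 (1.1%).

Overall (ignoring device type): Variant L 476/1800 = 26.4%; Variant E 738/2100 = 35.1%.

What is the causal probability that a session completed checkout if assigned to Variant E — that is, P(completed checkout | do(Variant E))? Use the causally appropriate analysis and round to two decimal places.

0.24

The device type-specific comparison favours Variant L throughout, but the pooled figures favour Variant E. The question is whether to condition on device type.
Since device type is a pre-existing factor (not a product of the variant) and it affects the outcome on its own, it is a confounder. The stratified rates, not the pooled rate, identify the causal effect.
Standardising Variant E to the population device type mix: 0.352·590/1216 + 0.333·146/700 + 0.314·2/184 = 0.244.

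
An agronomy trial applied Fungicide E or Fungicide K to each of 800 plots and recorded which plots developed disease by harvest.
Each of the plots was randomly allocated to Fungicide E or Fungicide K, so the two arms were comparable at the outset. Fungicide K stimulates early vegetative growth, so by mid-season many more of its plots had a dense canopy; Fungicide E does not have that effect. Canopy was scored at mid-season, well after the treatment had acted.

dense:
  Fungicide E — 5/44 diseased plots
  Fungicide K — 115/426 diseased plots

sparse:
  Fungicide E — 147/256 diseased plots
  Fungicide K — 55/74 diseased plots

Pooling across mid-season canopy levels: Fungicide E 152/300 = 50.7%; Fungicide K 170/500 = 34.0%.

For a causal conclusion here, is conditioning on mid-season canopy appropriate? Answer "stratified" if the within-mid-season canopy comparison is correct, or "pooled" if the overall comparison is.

pooled

Stratifying would compare fungicides among plots the fungicides themselves sorted into mid-season canopy groups — a form of selection on an intermediate. The unconditioned pooled rates give the total causal effect.
Pooled: Fungicide E 50.7% vs Fungicide K 34.0%; Fungicide K is lower overall.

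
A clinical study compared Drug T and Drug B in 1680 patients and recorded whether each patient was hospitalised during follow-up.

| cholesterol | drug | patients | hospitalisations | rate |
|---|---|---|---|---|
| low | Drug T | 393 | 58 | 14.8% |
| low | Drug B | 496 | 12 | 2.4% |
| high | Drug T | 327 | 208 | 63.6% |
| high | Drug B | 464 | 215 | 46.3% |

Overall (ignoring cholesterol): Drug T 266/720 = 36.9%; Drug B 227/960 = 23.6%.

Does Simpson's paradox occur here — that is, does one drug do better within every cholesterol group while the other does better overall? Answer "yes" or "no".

Within each cholesterol level (low 14.8% vs 2.4%; high 63.6% vs 46.3%), Drug B has the lower rate every time. Pooled: 36.9% vs 23.6% — Drug B has the lower rate overall. They agree.

no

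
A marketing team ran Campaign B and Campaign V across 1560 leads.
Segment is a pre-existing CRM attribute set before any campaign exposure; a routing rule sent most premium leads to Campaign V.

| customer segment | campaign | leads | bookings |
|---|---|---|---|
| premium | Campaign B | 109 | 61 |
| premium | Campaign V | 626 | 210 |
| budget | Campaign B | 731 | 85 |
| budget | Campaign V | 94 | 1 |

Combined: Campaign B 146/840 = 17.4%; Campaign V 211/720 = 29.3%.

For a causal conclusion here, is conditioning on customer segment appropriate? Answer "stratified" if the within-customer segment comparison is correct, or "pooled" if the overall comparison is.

The customer segment-specific comparison favours Campaign B throughout, but the pooled figures favour Campaign V. The question is whether to condition on customer segment.
Since customer segment is a pre-existing factor (not a product of the campaign) and it affects the outcome on its own, it is a confounder. The stratified rates, not the pooled rate, identify the causal effect.
Within each level — premium: 56.0% vs 33.5%; budget: 11.6% vs 1.1% — Campaign B is higher every time.

stratified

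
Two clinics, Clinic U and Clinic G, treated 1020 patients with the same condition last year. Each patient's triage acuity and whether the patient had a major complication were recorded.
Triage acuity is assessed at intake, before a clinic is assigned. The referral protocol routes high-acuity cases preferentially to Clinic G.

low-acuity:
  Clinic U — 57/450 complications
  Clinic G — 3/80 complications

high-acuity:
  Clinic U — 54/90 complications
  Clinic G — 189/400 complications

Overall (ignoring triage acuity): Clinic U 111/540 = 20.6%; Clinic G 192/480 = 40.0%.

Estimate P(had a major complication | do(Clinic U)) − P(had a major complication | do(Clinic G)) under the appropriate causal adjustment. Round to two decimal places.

Within every triage acuity level Clinic G has the lower rate, yet pooled Clinic U does — Simpson's reversal.
The imbalance in triage acuity arose from how patients were allocated, not from anything the clinic did; and triage acuity independently affects the outcome. The pooled gap is confounded — condition on triage acuity.
Adjusting over the population distribution of triage acuity: 0.520·(0.127−0.037) + 0.480·(0.600−0.472) = +0.108.

+0.11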